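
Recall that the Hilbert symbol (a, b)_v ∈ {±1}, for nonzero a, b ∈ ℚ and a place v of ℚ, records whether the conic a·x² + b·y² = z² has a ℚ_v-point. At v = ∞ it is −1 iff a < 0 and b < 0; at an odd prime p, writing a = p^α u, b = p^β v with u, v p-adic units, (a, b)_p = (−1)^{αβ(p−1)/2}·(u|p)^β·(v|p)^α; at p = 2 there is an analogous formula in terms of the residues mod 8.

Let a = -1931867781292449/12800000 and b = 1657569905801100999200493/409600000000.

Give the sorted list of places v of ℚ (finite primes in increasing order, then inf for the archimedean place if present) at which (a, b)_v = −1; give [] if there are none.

Mod squares: a ≡ -23205, b ≡ 77. Check v ∈ {∞, 2, 3, 5, 7, 11, 13, 17, 19}.
v=3: a=3^5·(≡2), b=3^6·(≡2) mod 3; (2|3)=-1, (2|3)=-1; (−1)^{5·6·1}·(-1)^6·(-1)^5 = -1.
v=∞: -23205 < 0 and 77 > 0  ⇒  (a,b)_∞ = +1.
v=2: v_2(a)=-12, v_2(b)=-20; units ≡ 3, 5 (mod 8); ε·ε+αω+βω = 1·0+-12·1+-20·1 ≡ 0  ⇒  (a,b)_2 = +1.
v=17: a=17^1·(≡11), b=17^2·(≡2) mod 17; (11|17)=-1, (2|17)=+1; (−1)^{1·2·8}·(-1)^2·(+1)^1 = +1.
v=7: a=7^7·(≡5), b=7^13·(≡4) mod 7; (5|7)=-1, (4|7)=+1; (−1)^{7·13·3}·(-1)^13·(+1)^7 = +1.
v=11: a=11^2·(≡3), b=11^3·(≡8) mod 11; (3|11)=+1, (8|11)=-1; (−1)^{2·3·5}·(+1)^3·(-1)^2 = +1.
v=19: a=19^2·(≡18), b=19^2·(≡4) mod 19; (18|19)=-1, (4|19)=+1; (−1)^{2·2·9}·(-1)^2·(+1)^2 = +1.
v=5: a=5^-5·(≡1), b=5^-8·(≡3) mod 5; (1|5)=+1, (3|5)=-1; (−1)^{-5·-8·2}·(+1)^-8·(-1)^-5 = -1.
v=13: a=13^1·(≡1), b=13^2·(≡4) mod 13; (1|13)=+1, (4|13)=+1; (−1)^{1·2·6}·(+1)^2·(+1)^1 = +1.
|Ram(-23205, 77)| = 2, even; anisotropic at {3, 5}.

[3, 5]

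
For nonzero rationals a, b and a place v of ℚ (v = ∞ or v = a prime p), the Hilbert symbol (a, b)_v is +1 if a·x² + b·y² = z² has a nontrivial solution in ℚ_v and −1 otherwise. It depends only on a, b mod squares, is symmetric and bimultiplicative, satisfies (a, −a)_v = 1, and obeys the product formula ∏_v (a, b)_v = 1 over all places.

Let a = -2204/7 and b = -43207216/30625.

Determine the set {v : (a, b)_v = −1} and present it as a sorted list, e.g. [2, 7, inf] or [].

Mod squares: a ≡ -3857, b ≡ -19. Check v ∈ {∞, 2, 5, 7, 13, 19, 29}.
v=29: a=29^1·(≡14), b=29^2·(≡12) mod 29; (14|29)=-1, (12|29)=-1; (−1)^{1·2·14}·(-1)^2·(-1)^1 = -1.
v=7: a=7^-1·(≡1), b=7^-2·(≡2) mod 7; (1|7)=+1, (2|7)=+1; (−1)^{-1·-2·3}·(+1)^-2·(+1)^-1 = +1.
v=∞: -3857 < 0 and -19 < 0  ⇒  (a,b)_∞ = -1.
v=5: a=5^0·(≡3), b=5^-4·(≡1) mod 5; (3|5)=-1, (1|5)=+1; (−1)^{0·-4·2}·(-1)^-4·(+1)^0 = +1.
v=13: a=13^0·(≡12), b=13^2·(≡2) mod 13; (12|13)=+1, (2|13)=-1; (−1)^{0·2·6}·(+1)^2·(-1)^0 = +1.
v=19: a=19^1·(≡16), b=19^1·(≡10) mod 19; (16|19)=+1, (10|19)=-1; (−1)^{1·1·9}·(+1)^1·(-1)^1 = +1.
v=2: v_2(a)=2, v_2(b)=4; units ≡ 7, 5 (mod 8); ε·ε+αω+βω = 1·0+2·1+4·0 ≡ 0  ⇒  (a,b)_2 = +1.
|Ram(-3857, -19)| = 2, even; anisotropic at {29, ∞}.

[29, inf]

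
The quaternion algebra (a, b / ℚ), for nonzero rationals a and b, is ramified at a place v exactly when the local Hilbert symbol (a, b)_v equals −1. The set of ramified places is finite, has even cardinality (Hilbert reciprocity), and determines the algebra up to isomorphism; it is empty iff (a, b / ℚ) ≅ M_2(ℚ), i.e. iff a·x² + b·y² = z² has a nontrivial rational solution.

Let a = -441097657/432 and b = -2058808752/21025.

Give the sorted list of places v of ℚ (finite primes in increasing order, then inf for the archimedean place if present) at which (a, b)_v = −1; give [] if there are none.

Mod squares: a ≡ -51051, b ≡ -3003. Check v ∈ {∞, 2, 3, 5, 7, 11, 13, 17, 23, 29}.
v=29: a=29^0·(≡10), b=29^-2·(≡9) mod 29; (10|29)=-1, (9|29)=+1; (−1)^{0·-2·14}·(-1)^-2·(+1)^0 = +1.
v=5: a=5^0·(≡4), b=5^-2·(≡3) mod 5; (4|5)=+1, (3|5)=-1; (−1)^{0·-2·2}·(+1)^-2·(-1)^0 = +1.
v=13: a=13^1·(≡3), b=13^1·(≡12) mod 13; (3|13)=+1, (12|13)=+1; (−1)^{1·1·6}·(+1)^1·(+1)^1 = +1.
v=7: a=7^3·(≡4), b=7^1·(≡5) mod 7; (4|7)=+1, (5|7)=-1; (−1)^{3·1·3}·(+1)^1·(-1)^3 = +1.
v=11: a=11^1·(≡3), b=11^1·(≡10) mod 11; (3|11)=+1, (10|11)=-1; (−1)^{1·1·5}·(+1)^1·(-1)^1 = +1.
v=17: a=17^1·(≡11), b=17^0·(≡5) mod 17; (11|17)=-1, (5|17)=-1; (−1)^{1·0·8}·(-1)^0·(-1)^1 = -1.
v=2: v_2(a)=-4, v_2(b)=4; units ≡ 5, 5 (mod 8); ε·ε+αω+βω = 0·0+-4·1+4·1 ≡ 0  ⇒  (a,b)_2 = +1.
v=23: a=23^2·(≡12), b=23^2·(≡19) mod 23; (12|23)=+1, (19|23)=-1; (−1)^{2·2·11}·(+1)^2·(-1)^2 = +1.
v=3: a=3^-3·(≡2), b=3^5·(≡1) mod 3; (2|3)=-1, (1|3)=+1; (−1)^{-3·5·1}·(-1)^5·(+1)^-3 = +1.
v=∞: -51051 < 0 and -3003 < 0  ⇒  (a,b)_∞ = -1.
|Ram(-51051, -3003)| = 2, even; anisotropic at {17, ∞}.

[17, inf]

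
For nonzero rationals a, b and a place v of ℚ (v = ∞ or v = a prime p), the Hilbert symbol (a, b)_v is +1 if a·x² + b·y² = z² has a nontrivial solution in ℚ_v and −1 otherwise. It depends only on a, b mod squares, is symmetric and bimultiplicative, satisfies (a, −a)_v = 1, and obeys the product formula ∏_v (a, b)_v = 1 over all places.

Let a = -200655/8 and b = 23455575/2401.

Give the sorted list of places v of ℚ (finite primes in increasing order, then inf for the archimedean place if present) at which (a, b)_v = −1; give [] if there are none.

Mod squares: a ≡ -910, b ≡ 143. Check v ∈ {∞, 2, 3, 5, 7, 11, 13}.
v=2: v_2(a)=-3, v_2(b)=0; units ≡ 1, 7 (mod 8); ε·ε+αω+βω = 0·1+-3·0+0·0 ≡ 0  ⇒  (a,b)_2 = +1.
v=7: a=7^3·(≡3), b=7^-4·(≡3) mod 7; (3|7)=-1, (3|7)=-1; (−1)^{3·-4·3}·(-1)^-4·(-1)^3 = -1.
v=∞: -910 < 0 and 143 > 0  ⇒  (a,b)_∞ = +1.
v=11: a=11^0·(≡5), b=11^1·(≡10) mod 11; (5|11)=+1, (10|11)=-1; (−1)^{0·1·5}·(+1)^1·(-1)^0 = +1.
v=5: a=5^1·(≡3), b=5^2·(≡3) mod 5; (3|5)=-1, (3|5)=-1; (−1)^{1·2·2}·(-1)^2·(-1)^1 = -1.
v=3: a=3^2·(≡2), b=3^8·(≡2) mod 3; (2|3)=-1, (2|3)=-1; (−1)^{2·8·1}·(-1)^8·(-1)^2 = +1.
v=13: a=13^1·(≡6), b=13^1·(≡2) mod 13; (6|13)=-1, (2|13)=-1; (−1)^{1·1·6}·(-1)^1·(-1)^1 = +1.
|Ram(-910, 143)| = 2, even; anisotropic at {5, 7}.

[5, 7]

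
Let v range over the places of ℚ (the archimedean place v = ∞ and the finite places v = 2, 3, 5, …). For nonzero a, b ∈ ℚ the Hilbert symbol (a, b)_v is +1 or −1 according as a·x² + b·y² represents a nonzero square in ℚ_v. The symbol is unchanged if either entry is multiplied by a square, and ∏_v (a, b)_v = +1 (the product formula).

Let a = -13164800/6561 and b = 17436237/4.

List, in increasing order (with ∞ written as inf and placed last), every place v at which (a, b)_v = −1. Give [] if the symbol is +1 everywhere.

[]

(a, b) ≡ (-17, 357) mod (ℚ^×)²; places V = {2, 3, 5, 7, 11, 13, 17, ∞}.
(a,b)_2: α=8, β=-2; u≡7, v≡5 (mod 8); ε(u)ε(v)=1·0, αω(v)=8·1, βω(u)=-2·0; sum ≡ 0  ⇒  +1.
(a,b)_13: α=0, u≡3; β=2, v≡11 (mod 13); (3|13)=+1, (11|13)=-1; sign (−1)^0·+1^2·-1^0 = +1.
(a,b)_7: α=0, u≡1; β=1, v≡1 (mod 7); (1|7)=+1, (1|7)=+1; sign (−1)^0·+1^1·+1^0 = +1.
(a,b)_5: α=2, u≡3; β=0, v≡3 (mod 5); (3|5)=-1, (3|5)=-1; sign (−1)^0·-1^0·-1^2 = +1.
(a,b)_17: α=1, u≡16; β=3, v≡16 (mod 17); (16|17)=+1, (16|17)=+1; sign (−1)^0·+1^3·+1^1 = +1.
(a,b)_11: α=2, u≡9; β=0, v≡4 (mod 11); (9|11)=+1, (4|11)=+1; sign (−1)^0·+1^0·+1^2 = +1.
(a,b)_∞: sgn(-17)=−, sgn(357)=+, so +1.
(a,b)_3: α=-8, u≡1; β=1, v≡2 (mod 3); (1|3)=+1, (2|3)=-1; sign (−1)^0·+1^1·-1^-8 = +1.
Every local symbol is +1, so the conic -17·x² + 357·y² = z² has ℚ_v-points for all v and hence a ℚ-point; (a, b / ℚ) ≅ M_2(ℚ).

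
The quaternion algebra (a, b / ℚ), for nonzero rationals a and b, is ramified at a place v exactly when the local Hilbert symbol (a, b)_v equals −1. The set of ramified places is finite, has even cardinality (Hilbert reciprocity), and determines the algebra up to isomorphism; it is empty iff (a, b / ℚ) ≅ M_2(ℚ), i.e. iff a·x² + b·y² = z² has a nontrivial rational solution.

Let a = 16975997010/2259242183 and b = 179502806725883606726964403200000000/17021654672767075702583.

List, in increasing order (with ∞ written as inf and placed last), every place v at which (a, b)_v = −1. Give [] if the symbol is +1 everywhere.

[3, 7, 13, 23]

(a, b) ≡ (4830, 2003001) mod (ℚ^×)²; places V = {2, 3, 5, 7, 11, 13, 17, 23, 29, 31, 37, 47, 53, ∞}.
(a,b)_29: α=0, u≡20; β=1, v≡7 (mod 29); (20|29)=+1, (7|29)=+1; sign (−1)^0·+1^1·+1^0 = +1.
(a,b)_13: α=0, u≡8; β=1, v≡4 (mod 13); (8|13)=-1, (4|13)=+1; sign (−1)^0·-1^1·+1^0 = -1.
(a,b)_47: α=0, u≡32; β=-2, v≡24 (mod 47); (32|47)=+1, (24|47)=+1; sign (−1)^0·+1^-2·+1^0 = +1.
(a,b)_∞: sgn(4830)=+, sgn(2003001)=+, so +1.
(a,b)_7: α=1, u≡2; β=1, v≡4 (mod 7); (2|7)=+1, (4|7)=+1; sign (−1)^1·+1^1·+1^1 = -1.
(a,b)_11: α=-2, u≡5; β=1, v≡2 (mod 11); (5|11)=+1, (2|11)=-1; sign (−1)^0·+1^1·-1^-2 = +1.
(a,b)_2: α=1, β=16; u≡7, v≡1 (mod 8); ε(u)ε(v)=1·0, αω(v)=1·0, βω(u)=16·0; sum ≡ 0  ⇒  +1.
(a,b)_3: α=11, u≡2; β=23, v≡2 (mod 3); (2|3)=-1, (2|3)=-1; sign (−1)^1·-1^23·-1^11 = -1.
(a,b)_5: α=1, u≡4; β=8, v≡4 (mod 5); (4|5)=+1, (4|5)=+1; sign (−1)^0·+1^8·+1^1 = +1.
(a,b)_31: α=0, u≡8; β=-2, v≡21 (mod 31); (8|31)=+1, (21|31)=-1; sign (−1)^0·+1^-2·-1^0 = +1.
(a,b)_53: α=-2, u≡37; β=-4, v≡7 (mod 53); (37|53)=+1, (7|53)=+1; sign (−1)^0·+1^-4·+1^-2 = +1.
(a,b)_37: α=2, u≡24; β=6, v≡18 (mod 37); (24|37)=-1, (18|37)=-1; sign (−1)^0·-1^6·-1^2 = +1.
(a,b)_23: α=-1, u≡3; β=-3, v≡3 (mod 23); (3|23)=+1, (3|23)=+1; sign (−1)^1·+1^-3·+1^-1 = -1.
(a,b)_17: α=-2, u≡9; β=-4, v≡14 (mod 17); (9|17)=+1, (14|17)=-1; sign (−1)^0·+1^-4·-1^-2 = +1.
(4830, 2003001 / ℚ) ramifies at {3, 7, 13, 23}: a division algebra.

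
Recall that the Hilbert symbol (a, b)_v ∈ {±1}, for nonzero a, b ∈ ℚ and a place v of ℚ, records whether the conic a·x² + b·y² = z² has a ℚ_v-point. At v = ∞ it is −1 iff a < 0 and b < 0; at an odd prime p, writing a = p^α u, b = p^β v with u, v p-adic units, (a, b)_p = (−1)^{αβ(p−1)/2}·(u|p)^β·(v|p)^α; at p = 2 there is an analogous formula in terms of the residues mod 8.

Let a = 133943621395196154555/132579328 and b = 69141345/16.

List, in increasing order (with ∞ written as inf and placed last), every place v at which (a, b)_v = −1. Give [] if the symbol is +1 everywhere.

[3, 5, 7, 13]

(a, b) ≡ (1365, 50505) mod (ℚ^×)²; places V = {2, 3, 5, 7, 13, 17, 19, 37, 43, ∞}.
(a,b)_5: α=1, u≡2; β=1, v≡4 (mod 5); (2|5)=-1, (4|5)=+1; sign (−1)^0·-1^1·+1^1 = -1.
(a,b)_2: α=-16, β=-4; u≡5, v≡1 (mod 8); ε(u)ε(v)=0·0, αω(v)=-16·0, βω(u)=-4·1; sum ≡ 0  ⇒  +1.
(a,b)_7: α=-1, u≡5; β=1, v≡3 (mod 7); (5|7)=-1, (3|7)=-1; sign (−1)^1·-1^1·-1^-1 = -1.
(a,b)_∞: sgn(1365)=+, sgn(50505)=+, so +1.
(a,b)_37: α=4, u≡30; β=3, v≡9 (mod 37); (30|37)=+1, (9|37)=+1; sign (−1)^0·+1^3·+1^4 = +1.
(a,b)_43: α=2, u≡42; β=0, v≡41 (mod 43); (42|43)=-1, (41|43)=+1; sign (−1)^0·-1^0·+1^2 = +1.
(a,b)_13: α=3, u≡12; β=1, v≡6 (mod 13); (12|13)=+1, (6|13)=-1; sign (−1)^0·+1^1·-1^3 = -1.
(a,b)_17: α=-2, u≡14; β=0, v≡1 (mod 17); (14|17)=-1, (1|17)=+1; sign (−1)^0·-1^0·+1^-2 = +1.
(a,b)_19: α=4, u≡7; β=0, v≡18 (mod 19); (7|19)=+1, (18|19)=-1; sign (−1)^0·+1^0·-1^4 = +1.
(a,b)_3: α=3, u≡2; β=1, v≡2 (mod 3); (2|3)=-1, (2|3)=-1; sign (−1)^1·-1^1·-1^3 = -1.
(1365, 50505 / ℚ) ramifies at {3, 5, 7, 13}: a division algebra.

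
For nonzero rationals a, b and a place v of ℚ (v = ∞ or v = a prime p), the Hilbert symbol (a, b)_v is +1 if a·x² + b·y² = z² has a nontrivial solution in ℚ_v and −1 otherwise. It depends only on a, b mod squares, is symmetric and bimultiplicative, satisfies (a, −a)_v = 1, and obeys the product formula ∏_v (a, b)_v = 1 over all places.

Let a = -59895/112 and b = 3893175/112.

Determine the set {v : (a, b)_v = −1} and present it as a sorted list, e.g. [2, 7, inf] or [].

[11, 13]

Mod squares: a ≡ -385, b ≡ 1001. Check v ∈ {∞, 2, 3, 5, 7, 11, 13}.
v=13: a=13^0·(≡6), b=13^1·(≡9) mod 13; (6|13)=-1, (9|13)=+1; (−1)^{0·1·6}·(-1)^1·(+1)^0 = -1.
v=2: v_2(a)=-4, v_2(b)=-4; units ≡ 7, 1 (mod 8); ε·ε+αω+βω = 1·0+-4·0+-4·0 ≡ 0  ⇒  (a,b)_2 = +1.
v=3: a=3^2·(≡2), b=3^2·(≡2) mod 3; (2|3)=-1, (2|3)=-1; (−1)^{2·2·1}·(-1)^2·(-1)^2 = +1.
v=11: a=11^3·(≡5), b=11^3·(≡5) mod 11; (5|11)=+1, (5|11)=+1; (−1)^{3·3·5}·(+1)^3·(+1)^3 = -1.
v=7: a=7^-1·(≡2), b=7^-1·(≡3) mod 7; (2|7)=+1, (3|7)=-1; (−1)^{-1·-1·3}·(+1)^-1·(-1)^-1 = +1.
v=5: a=5^1·(≡3), b=5^2·(≡1) mod 5; (3|5)=-1, (1|5)=+1; (−1)^{1·2·2}·(-1)^2·(+1)^1 = +1.
v=∞: -385 < 0 and 1001 > 0  ⇒  (a,b)_∞ = +1.
(-385, 1001 / ℚ) ramifies at {11, 13}: a division algebra.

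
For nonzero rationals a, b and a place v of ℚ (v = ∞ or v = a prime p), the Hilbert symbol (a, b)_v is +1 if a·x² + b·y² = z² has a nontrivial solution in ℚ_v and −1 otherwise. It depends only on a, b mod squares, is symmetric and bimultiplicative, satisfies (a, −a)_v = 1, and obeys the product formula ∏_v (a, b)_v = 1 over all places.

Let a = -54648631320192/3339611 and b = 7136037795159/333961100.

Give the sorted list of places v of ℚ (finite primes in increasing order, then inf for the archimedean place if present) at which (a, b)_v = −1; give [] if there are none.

Mod squares: a ≡ -4862, b ≡ 1309. Check v ∈ {∞, 2, 3, 5, 7, 11, 13, 17, 19, 23, 29}.
v=2: v_2(a)=7, v_2(b)=-2; units ≡ 1, 5 (mod 8); ε·ε+αω+βω = 0·0+7·1+-2·0 ≡ 1  ⇒  (a,b)_2 = -1.
v=17: a=17^1·(≡5), b=17^1·(≡1) mod 17; (5|17)=-1, (1|17)=+1; (−1)^{1·1·8}·(-1)^1·(+1)^1 = -1.
v=11: a=11^-1·(≡3), b=11^-1·(≡9) mod 11; (3|11)=+1, (9|11)=+1; (−1)^{-1·-1·5}·(+1)^-1·(+1)^-1 = -1.
v=3: a=3^2·(≡1), b=3^4·(≡1) mod 3; (1|3)=+1, (1|3)=+1; (−1)^{2·4·1}·(+1)^4·(+1)^2 = +1.
v=13: a=13^3·(≡4), b=13^4·(≡4) mod 13; (4|13)=+1, (4|13)=+1; (−1)^{3·4·6}·(+1)^4·(+1)^3 = +1.
v=7: a=7^4·(≡3), b=7^3·(≡5) mod 7; (3|7)=-1, (5|7)=-1; (−1)^{4·3·3}·(-1)^3·(-1)^4 = -1.
v=29: a=29^-2·(≡18), b=29^-2·(≡25) mod 29; (18|29)=-1, (25|29)=+1; (−1)^{-2·-2·14}·(-1)^-2·(+1)^-2 = +1.
v=23: a=23^2·(≡7), b=23^2·(≡19) mod 23; (7|23)=-1, (19|23)=-1; (−1)^{2·2·11}·(-1)^2·(-1)^2 = +1.
v=5: a=5^0·(≡3), b=5^-2·(≡1) mod 5; (3|5)=-1, (1|5)=+1; (−1)^{0·-2·2}·(-1)^-2·(+1)^0 = +1.
v=19: a=19^-2·(≡3), b=19^-2·(≡7) mod 19; (3|19)=-1, (7|19)=+1; (−1)^{-2·-2·9}·(-1)^-2·(+1)^-2 = +1.
v=∞: -4862 < 0 and 1309 > 0  ⇒  (a,b)_∞ = +1.
Ram(-4862, 1309) = {2, 7, 11, 17}; no ℚ_2-point on the conic.

[2, 7, 11, 17]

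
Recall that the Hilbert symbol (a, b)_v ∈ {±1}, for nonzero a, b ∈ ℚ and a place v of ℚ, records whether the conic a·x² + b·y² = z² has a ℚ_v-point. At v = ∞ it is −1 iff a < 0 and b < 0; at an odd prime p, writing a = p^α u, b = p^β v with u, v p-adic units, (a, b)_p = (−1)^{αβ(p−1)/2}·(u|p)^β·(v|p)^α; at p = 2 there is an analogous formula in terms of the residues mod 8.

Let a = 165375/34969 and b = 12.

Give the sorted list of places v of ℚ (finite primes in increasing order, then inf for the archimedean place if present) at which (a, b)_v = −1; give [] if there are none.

(a, b) ≡ (15, 3) mod (ℚ^×)²; places V = {2, 3, 5, 7, 11, 17, ∞}.
(a,b)_∞: sgn(15)=+, sgn(3)=+, so +1.
(a,b)_2: α=0, β=2; u≡7, v≡3 (mod 8); ε(u)ε(v)=1·1, αω(v)=0·1, βω(u)=2·0; sum ≡ 1  ⇒  -1.
(a,b)_7: α=2, u≡2; β=0, v≡5 (mod 7); (2|7)=+1, (5|7)=-1; sign (−1)^0·+1^0·-1^2 = +1.
(a,b)_11: α=-2, u≡4; β=0, v≡1 (mod 11); (4|11)=+1, (1|11)=+1; sign (−1)^0·+1^0·+1^-2 = +1.
(a,b)_17: α=-2, u≡8; β=0, v≡12 (mod 17); (8|17)=+1, (12|17)=-1; sign (−1)^0·+1^0·-1^-2 = +1.
(a,b)_3: α=3, u≡2; β=1, v≡1 (mod 3); (2|3)=-1, (1|3)=+1; sign (−1)^1·-1^1·+1^3 = +1.
(a,b)_5: α=3, u≡2; β=0, v≡2 (mod 5); (2|5)=-1, (2|5)=-1; sign (−1)^0·-1^0·-1^3 = -1.
|Ram(15, 3)| = 2, even; anisotropic at {2, 5}.

[2, 5]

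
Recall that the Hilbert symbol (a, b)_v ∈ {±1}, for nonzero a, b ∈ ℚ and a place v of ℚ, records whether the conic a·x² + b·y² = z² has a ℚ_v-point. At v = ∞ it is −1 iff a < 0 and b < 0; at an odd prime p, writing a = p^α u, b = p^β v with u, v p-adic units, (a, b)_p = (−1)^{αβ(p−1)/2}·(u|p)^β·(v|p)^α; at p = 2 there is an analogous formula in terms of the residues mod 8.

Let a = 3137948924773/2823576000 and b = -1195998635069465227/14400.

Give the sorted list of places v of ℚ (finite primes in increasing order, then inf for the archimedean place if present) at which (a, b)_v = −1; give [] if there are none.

Mod squares: a ≡ 7395, b ≡ -4147. Check v ∈ {∞, 2, 3, 5, 7, 11, 13, 17, 19, 29, 37}.
v=7: a=7^-6·(≡3), b=7^4·(≡2) mod 7; (3|7)=-1, (2|7)=+1; (−1)^{-6·4·3}·(-1)^4·(+1)^-6 = +1.
v=2: v_2(a)=-6, v_2(b)=-6; units ≡ 3, 5 (mod 8); ε·ε+αω+βω = 1·0+-6·1+-6·1 ≡ 0  ⇒  (a,b)_2 = +1.
v=37: a=37^0·(≡35), b=37^2·(≡30) mod 37; (35|37)=-1, (30|37)=+1; (−1)^{0·2·18}·(-1)^2·(+1)^0 = +1.
v=19: a=19^4·(≡9), b=19^2·(≡8) mod 19; (9|19)=+1, (8|19)=-1; (−1)^{4·2·9}·(+1)^2·(-1)^4 = +1.
v=11: a=11^0·(≡1), b=11^1·(≡8) mod 11; (1|11)=+1, (8|11)=-1; (−1)^{0·1·5}·(+1)^1·(-1)^0 = +1.
v=3: a=3^-1·(≡2), b=3^-2·(≡2) mod 3; (2|3)=-1, (2|3)=-1; (−1)^{-1·-2·1}·(-1)^-2·(-1)^-1 = -1.
v=∞: 7395 > 0 and -4147 < 0  ⇒  (a,b)_∞ = +1.
v=17: a=17^3·(≡11), b=17^2·(≡13) mod 17; (11|17)=-1, (13|17)=+1; (−1)^{3·2·8}·(-1)^2·(+1)^3 = +1.
v=13: a=13^2·(≡7), b=13^1·(≡6) mod 13; (7|13)=-1, (6|13)=-1; (−1)^{2·1·6}·(-1)^1·(-1)^2 = -1.
v=29: a=29^1·(≡28), b=29^3·(≡15) mod 29; (28|29)=+1, (15|29)=-1; (−1)^{1·3·14}·(+1)^3·(-1)^1 = -1.
v=5: a=5^-3·(≡1), b=5^-2·(≡3) mod 5; (1|5)=+1, (3|5)=-1; (−1)^{-3·-2·2}·(+1)^-2·(-1)^-3 = -1.
|Ram(7395, -4147)| = 4, even; anisotropic at {3, 5, 13, 29}.

[3, 5, 13, 29]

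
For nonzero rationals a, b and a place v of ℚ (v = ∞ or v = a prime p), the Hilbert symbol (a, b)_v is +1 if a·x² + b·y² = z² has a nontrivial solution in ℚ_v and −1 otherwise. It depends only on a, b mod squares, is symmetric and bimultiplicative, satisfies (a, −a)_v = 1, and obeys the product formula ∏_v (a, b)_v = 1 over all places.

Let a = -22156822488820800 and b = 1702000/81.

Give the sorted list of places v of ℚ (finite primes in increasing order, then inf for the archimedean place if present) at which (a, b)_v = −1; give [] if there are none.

Mod squares: a ≡ -690897, b ≡ 4255. Check v ∈ {∞, 2, 3, 5, 11, 17, 19, 23, 31, 37}.
v=11: a=11^4·(≡6), b=11^0·(≡9) mod 11; (6|11)=-1, (9|11)=+1; (−1)^{4·0·5}·(-1)^0·(+1)^4 = +1.
v=19: a=19^1·(≡18), b=19^0·(≡15) mod 19; (18|19)=-1, (15|19)=-1; (−1)^{1·0·9}·(-1)^0·(-1)^1 = -1.
v=23: a=23^1·(≡19), b=23^1·(≡18) mod 23; (19|23)=-1, (18|23)=+1; (−1)^{1·1·11}·(-1)^1·(+1)^1 = +1.
v=2: v_2(a)=6, v_2(b)=4; units ≡ 7, 7 (mod 8); ε·ε+αω+βω = 1·1+6·0+4·0 ≡ 1  ⇒  (a,b)_2 = -1.
v=3: a=3^1·(≡2), b=3^-4·(≡1) mod 3; (2|3)=-1, (1|3)=+1; (−1)^{1·-4·1}·(-1)^-4·(+1)^1 = +1.
v=17: a=17^1·(≡7), b=17^0·(≡10) mod 17; (7|17)=-1, (10|17)=-1; (−1)^{1·0·8}·(-1)^0·(-1)^1 = -1.
v=∞: -690897 < 0 and 4255 > 0  ⇒  (a,b)_∞ = +1.
v=37: a=37^2·(≡11), b=37^1·(≡33) mod 37; (11|37)=+1, (33|37)=+1; (−1)^{2·1·18}·(+1)^1·(+1)^2 = +1.
v=31: a=31^1·(≡5), b=31^0·(≡2) mod 31; (5|31)=+1, (2|31)=+1; (−1)^{1·0·15}·(+1)^0·(+1)^1 = +1.
v=5: a=5^2·(≡3), b=5^3·(≡1) mod 5; (3|5)=-1, (1|5)=+1; (−1)^{2·3·2}·(-1)^3·(+1)^2 = -1.
|Ram(-690897, 4255)| = 4, even; anisotropic at {2, 5, 17, 19}.

[2, 5, 17, 19]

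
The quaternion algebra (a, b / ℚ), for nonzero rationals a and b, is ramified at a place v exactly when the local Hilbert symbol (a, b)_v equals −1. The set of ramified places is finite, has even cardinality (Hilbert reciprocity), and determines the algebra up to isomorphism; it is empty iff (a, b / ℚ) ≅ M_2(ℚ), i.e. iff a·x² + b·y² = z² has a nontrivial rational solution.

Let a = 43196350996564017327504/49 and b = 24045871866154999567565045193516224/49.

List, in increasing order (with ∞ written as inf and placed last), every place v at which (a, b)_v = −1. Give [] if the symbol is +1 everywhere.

[13, 19]

(a, b) ≡ (3812369, 2956811) mod (ℚ^×)²; places V = {2, 3, 7, 11, 13, 17, 19, 23, 29, 31, 37, ∞}.
(a,b)_29: α=3, u≡13; β=5, v≡9 (mod 29); (13|29)=+1, (9|29)=+1; sign (−1)^0·+1^5·+1^3 = +1.
(a,b)_37: α=1, u≡29; β=2, v≡3 (mod 37); (29|37)=-1, (3|37)=+1; sign (−1)^0·-1^2·+1^1 = +1.
(a,b)_3: α=4, u≡2; β=0, v≡2 (mod 3); (2|3)=-1, (2|3)=-1; sign (−1)^0·-1^0·-1^4 = +1.
(a,b)_2: α=4, β=6; u≡1, v≡3 (mod 8); ε(u)ε(v)=0·1, αω(v)=4·1, βω(u)=6·0; sum ≡ 0  ⇒  +1.
(a,b)_23: α=2, u≡1; β=3, v≡21 (mod 23); (1|23)=+1, (21|23)=-1; sign (−1)^0·+1^3·-1^2 = +1.
(a,b)_11: α=3, u≡2; β=5, v≡9 (mod 11); (2|11)=-1, (9|11)=+1; sign (−1)^1·-1^5·+1^3 = +1.
(a,b)_∞: sgn(3812369)=+, sgn(2956811)=+, so +1.
(a,b)_7: α=-2, u≡2; β=-2, v≡1 (mod 7); (2|7)=+1, (1|7)=+1; sign (−1)^0·+1^-2·+1^-2 = +1.
(a,b)_13: α=2, u≡7; β=3, v≡3 (mod 13); (7|13)=-1, (3|13)=+1; sign (−1)^0·-1^3·+1^2 = -1.
(a,b)_17: α=1, u≡14; β=2, v≡13 (mod 17); (14|17)=-1, (13|17)=+1; sign (−1)^0·-1^2·+1^1 = +1.
(a,b)_31: α=2, u≡8; β=3, v≡10 (mod 31); (8|31)=+1, (10|31)=+1; sign (−1)^0·+1^3·+1^2 = +1.
(a,b)_19: α=1, u≡6; β=2, v≡18 (mod 19); (6|19)=+1, (18|19)=-1; sign (−1)^0·+1^2·-1^1 = -1.
|Ram(3812369, 2956811)| = 2, even; anisotropic at {13, 19}.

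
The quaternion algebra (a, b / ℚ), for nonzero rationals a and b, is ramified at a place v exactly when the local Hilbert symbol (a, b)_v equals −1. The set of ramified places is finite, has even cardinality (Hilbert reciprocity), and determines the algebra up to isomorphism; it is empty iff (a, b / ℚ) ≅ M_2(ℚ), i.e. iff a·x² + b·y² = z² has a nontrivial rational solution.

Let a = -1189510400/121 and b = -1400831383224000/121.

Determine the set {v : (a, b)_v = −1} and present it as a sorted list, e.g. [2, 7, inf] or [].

[13, 17, 29, inf]

Mod squares: a ≡ -221, b ≡ -435. Check v ∈ {∞, 2, 3, 5, 7, 11, 13, 17, 29}.
v=17: a=17^1·(≡9), b=17^2·(≡10) mod 17; (9|17)=+1, (10|17)=-1; (−1)^{1·2·8}·(+1)^2·(-1)^1 = -1.
v=3: a=3^0·(≡1), b=3^1·(≡2) mod 3; (1|3)=+1, (2|3)=-1; (−1)^{0·1·1}·(+1)^1·(-1)^0 = +1.
v=5: a=5^2·(≡4), b=5^3·(≡3) mod 5; (4|5)=+1, (3|5)=-1; (−1)^{2·3·2}·(+1)^3·(-1)^2 = +1.
v=2: v_2(a)=8, v_2(b)=6; units ≡ 3, 5 (mod 8); ε·ε+αω+βω = 1·0+8·1+6·1 ≡ 0  ⇒  (a,b)_2 = +1.
v=∞: -221 < 0 and -435 < 0  ⇒  (a,b)_∞ = -1.
v=13: a=13^1·(≡3), b=13^2·(≡11) mod 13; (3|13)=+1, (11|13)=-1; (−1)^{1·2·6}·(+1)^2·(-1)^1 = -1.
v=29: a=29^2·(≡15), b=29^3·(≡8) mod 29; (15|29)=-1, (8|29)=-1; (−1)^{2·3·14}·(-1)^3·(-1)^2 = -1.
v=7: a=7^0·(≡3), b=7^2·(≡3) mod 7; (3|7)=-1, (3|7)=-1; (−1)^{0·2·3}·(-1)^2·(-1)^0 = +1.
v=11: a=11^-2·(≡10), b=11^-2·(≡9) mod 11; (10|11)=-1, (9|11)=+1; (−1)^{-2·-2·5}·(-1)^-2·(+1)^-2 = +1.
|Ram(-221, -435)| = 4, even; anisotropic at {13, 17, 29, ∞}.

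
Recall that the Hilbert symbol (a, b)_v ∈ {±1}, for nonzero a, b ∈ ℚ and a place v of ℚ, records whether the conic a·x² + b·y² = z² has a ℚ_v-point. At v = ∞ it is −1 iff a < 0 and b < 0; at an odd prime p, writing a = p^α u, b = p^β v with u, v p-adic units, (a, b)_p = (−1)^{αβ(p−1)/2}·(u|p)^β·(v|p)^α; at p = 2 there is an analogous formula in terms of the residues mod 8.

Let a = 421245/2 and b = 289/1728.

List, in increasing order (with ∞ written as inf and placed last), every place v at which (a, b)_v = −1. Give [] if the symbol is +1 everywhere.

(a, b) ≡ (93610, 3) mod (ℚ^×)²; places V = {2, 3, 5, 11, 17, 23, 37, ∞}.
(a,b)_37: α=1, u≡13; β=0, v≡4 (mod 37); (13|37)=-1, (4|37)=+1; sign (−1)^0·-1^0·+1^1 = +1.
(a,b)_∞: sgn(93610)=+, sgn(3)=+, so +1.
(a,b)_5: α=1, u≡2; β=0, v≡3 (mod 5); (2|5)=-1, (3|5)=-1; sign (−1)^0·-1^0·-1^1 = -1.
(a,b)_17: α=0, u≡1; β=2, v≡14 (mod 17); (1|17)=+1, (14|17)=-1; sign (−1)^0·+1^2·-1^0 = +1.
(a,b)_3: α=2, u≡1; β=-3, v≡1 (mod 3); (1|3)=+1, (1|3)=+1; sign (−1)^0·+1^-3·+1^2 = +1.
(a,b)_11: α=1, u≡2; β=0, v≡3 (mod 11); (2|11)=-1, (3|11)=+1; sign (−1)^0·-1^0·+1^1 = +1.
(a,b)_23: α=1, u≡15; β=0, v≡12 (mod 23); (15|23)=-1, (12|23)=+1; sign (−1)^0·-1^0·+1^1 = +1.
(a,b)_2: α=-1, β=-6; u≡5, v≡3 (mod 8); ε(u)ε(v)=0·1, αω(v)=-1·1, βω(u)=-6·1; sum ≡ 1  ⇒  -1.
Ram(93610, 3) = {2, 5}; no ℚ_2-point on the conic.

[2, 5]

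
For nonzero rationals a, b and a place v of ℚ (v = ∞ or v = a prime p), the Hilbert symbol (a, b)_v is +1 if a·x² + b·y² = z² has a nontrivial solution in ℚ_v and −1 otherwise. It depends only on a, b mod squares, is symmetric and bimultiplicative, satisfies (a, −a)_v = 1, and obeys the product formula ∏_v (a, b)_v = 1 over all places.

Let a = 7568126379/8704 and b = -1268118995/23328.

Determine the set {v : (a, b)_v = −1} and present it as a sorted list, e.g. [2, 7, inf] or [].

Mod squares: a ≡ 72726, b ≡ -24310. Check v ∈ {∞, 2, 3, 5, 11, 13, 17, 19, 23, 31}.
v=2: v_2(a)=-9, v_2(b)=-5; units ≡ 3, 5 (mod 8); ε·ε+αω+βω = 1·0+-9·1+-5·1 ≡ 0  ⇒  (a,b)_2 = +1.
v=23: a=23^1·(≡14), b=23^0·(≡2) mod 23; (14|23)=-1, (2|23)=+1; (−1)^{1·0·11}·(-1)^0·(+1)^1 = +1.
v=∞: 72726 > 0 and -24310 < 0  ⇒  (a,b)_∞ = +1.
v=13: a=13^0·(≡3), b=13^1·(≡5) mod 13; (3|13)=+1, (5|13)=-1; (−1)^{0·1·6}·(+1)^1·(-1)^0 = +1.
v=31: a=31^1·(≡24), b=31^0·(≡9) mod 31; (24|31)=-1, (9|31)=+1; (−1)^{1·0·15}·(-1)^0·(+1)^1 = +1.
v=19: a=19^2·(≡12), b=19^2·(≡14) mod 19; (12|19)=-1, (14|19)=-1; (−1)^{2·2·9}·(-1)^2·(-1)^2 = +1.
v=17: a=17^-1·(≡14), b=17^3·(≡16) mod 17; (14|17)=-1, (16|17)=+1; (−1)^{-1·3·8}·(-1)^3·(+1)^-1 = -1.
v=5: a=5^0·(≡1), b=5^1·(≡2) mod 5; (1|5)=+1, (2|5)=-1; (−1)^{0·1·2}·(+1)^1·(-1)^0 = +1.
v=3: a=3^5·(≡2), b=3^-6·(≡2) mod 3; (2|3)=-1, (2|3)=-1; (−1)^{5·-6·1}·(-1)^-6·(-1)^5 = -1.
v=11: a=11^2·(≡5), b=11^1·(≡1) mod 11; (5|11)=+1, (1|11)=+1; (−1)^{2·1·5}·(+1)^1·(+1)^2 = +1.
(72726, -24310 / ℚ) ramifies at {3, 17}: a division algebra.

[3, 17]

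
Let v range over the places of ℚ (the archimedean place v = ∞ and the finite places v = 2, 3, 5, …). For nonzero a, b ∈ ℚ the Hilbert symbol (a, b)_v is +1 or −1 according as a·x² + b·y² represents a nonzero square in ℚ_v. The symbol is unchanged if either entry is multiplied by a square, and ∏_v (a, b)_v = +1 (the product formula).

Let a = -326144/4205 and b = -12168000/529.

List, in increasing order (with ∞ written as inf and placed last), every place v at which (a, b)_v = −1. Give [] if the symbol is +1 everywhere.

[13, inf]

Mod squares: a ≡ -130, b ≡ -5. Check v ∈ {∞, 2, 3, 5, 7, 13, 23, 29}.
v=29: a=29^-2·(≡27), b=29^0·(≡24) mod 29; (27|29)=-1, (24|29)=+1; (−1)^{-2·0·14}·(-1)^0·(+1)^-2 = +1.
v=3: a=3^0·(≡2), b=3^2·(≡1) mod 3; (2|3)=-1, (1|3)=+1; (−1)^{0·2·1}·(-1)^2·(+1)^0 = +1.
v=5: a=5^-1·(≡1), b=5^3·(≡4) mod 5; (1|5)=+1, (4|5)=+1; (−1)^{-1·3·2}·(+1)^3·(+1)^-1 = +1.
v=13: a=13^1·(≡9), b=13^2·(≡8) mod 13; (9|13)=+1, (8|13)=-1; (−1)^{1·2·6}·(+1)^2·(-1)^1 = -1.
v=7: a=7^2·(≡3), b=7^0·(≡4) mod 7; (3|7)=-1, (4|7)=+1; (−1)^{2·0·3}·(-1)^0·(+1)^2 = +1.
v=∞: -130 < 0 and -5 < 0  ⇒  (a,b)_∞ = -1.
v=23: a=23^0·(≡1), b=23^-2·(≡12) mod 23; (1|23)=+1, (12|23)=+1; (−1)^{0·-2·11}·(+1)^-2·(+1)^0 = +1.
v=2: v_2(a)=9, v_2(b)=6; units ≡ 7, 3 (mod 8); ε·ε+αω+βω = 1·1+9·1+6·0 ≡ 0  ⇒  (a,b)_2 = +1.
(-130, -5 / ℚ) ramifies at {13, ∞}: a division algebra.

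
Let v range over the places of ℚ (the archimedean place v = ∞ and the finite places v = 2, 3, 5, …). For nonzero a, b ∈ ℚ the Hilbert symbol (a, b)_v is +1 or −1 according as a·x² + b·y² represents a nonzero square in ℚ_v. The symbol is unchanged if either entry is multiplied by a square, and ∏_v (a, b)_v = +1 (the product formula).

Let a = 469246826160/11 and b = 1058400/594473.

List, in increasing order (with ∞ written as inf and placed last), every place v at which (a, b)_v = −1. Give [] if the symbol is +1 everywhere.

[5, 29]

Mod squares: a ≡ 4785, b ≡ 102. Check v ∈ {∞, 2, 3, 5, 7, 11, 17, 23, 29}.
v=7: a=7^2·(≡1), b=7^2·(≡1) mod 7; (1|7)=+1, (1|7)=+1; (−1)^{2·2·3}·(+1)^2·(+1)^2 = +1.
v=11: a=11^-1·(≡2), b=11^-2·(≡5) mod 11; (2|11)=-1, (5|11)=+1; (−1)^{-1·-2·5}·(-1)^-2·(+1)^-1 = +1.
v=3: a=3^3·(≡2), b=3^3·(≡1) mod 3; (2|3)=-1, (1|3)=+1; (−1)^{3·3·1}·(-1)^3·(+1)^3 = +1.
v=∞: 4785 > 0 and 102 > 0  ⇒  (a,b)_∞ = +1.
v=5: a=5^1·(≡2), b=5^2·(≡2) mod 5; (2|5)=-1, (2|5)=-1; (−1)^{1·2·2}·(-1)^2·(-1)^1 = -1.
v=29: a=29^1·(≡9), b=29^0·(≡8) mod 29; (9|29)=+1, (8|29)=-1; (−1)^{1·0·14}·(+1)^0·(-1)^1 = -1.
v=2: v_2(a)=4, v_2(b)=5; units ≡ 1, 3 (mod 8); ε·ε+αω+βω = 0·1+4·1+5·0 ≡ 0  ⇒  (a,b)_2 = +1.
v=23: a=23^2·(≡16), b=23^0·(≡19) mod 23; (16|23)=+1, (19|23)=-1; (−1)^{2·0·11}·(+1)^0·(-1)^2 = +1.
v=17: a=17^2·(≡8), b=17^-3·(≡7) mod 17; (8|17)=+1, (7|17)=-1; (−1)^{2·-3·8}·(+1)^-3·(-1)^2 = +1.
Ram(4785, 102) = {5, 29}; no ℚ_5-point on the conic.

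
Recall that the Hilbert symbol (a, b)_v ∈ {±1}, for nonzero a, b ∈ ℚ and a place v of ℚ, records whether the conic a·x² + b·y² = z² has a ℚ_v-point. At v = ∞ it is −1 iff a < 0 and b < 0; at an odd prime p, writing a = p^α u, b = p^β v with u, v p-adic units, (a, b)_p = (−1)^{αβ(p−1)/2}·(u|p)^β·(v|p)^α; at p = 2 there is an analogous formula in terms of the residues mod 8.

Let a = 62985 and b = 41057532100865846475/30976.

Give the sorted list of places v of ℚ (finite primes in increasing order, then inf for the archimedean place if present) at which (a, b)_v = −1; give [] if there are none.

Mod squares: a ≡ 62985, b ≡ 289731. Check v ∈ {∞, 2, 3, 5, 7, 11, 13, 17, 19, 23}.
v=3: a=3^1·(≡1), b=3^9·(≡1) mod 3; (1|3)=+1, (1|3)=+1; (−1)^{1·9·1}·(+1)^9·(+1)^1 = -1.
v=5: a=5^1·(≡2), b=5^2·(≡4) mod 5; (2|5)=-1, (4|5)=+1; (−1)^{1·2·2}·(-1)^2·(+1)^1 = +1.
v=∞: 62985 > 0 and 289731 > 0  ⇒  (a,b)_∞ = +1.
v=2: v_2(a)=0, v_2(b)=-8; units ≡ 1, 3 (mod 8); ε·ε+αω+βω = 0·1+0·1+-8·0 ≡ 0  ⇒  (a,b)_2 = +1.
v=23: a=23^0·(≡11), b=23^1·(≡3) mod 23; (11|23)=-1, (3|23)=+1; (−1)^{0·1·11}·(-1)^1·(+1)^0 = -1.
v=17: a=17^1·(≡16), b=17^3·(≡1) mod 17; (16|17)=+1, (1|17)=+1; (−1)^{1·3·8}·(+1)^3·(+1)^1 = +1.
v=13: a=13^1·(≡9), b=13^3·(≡2) mod 13; (9|13)=+1, (2|13)=-1; (−1)^{1·3·6}·(+1)^3·(-1)^1 = -1.
v=7: a=7^0·(≡6), b=7^2·(≡1) mod 7; (6|7)=-1, (1|7)=+1; (−1)^{0·2·3}·(-1)^2·(+1)^0 = +1.
v=11: a=11^0·(≡10), b=11^-2·(≡10) mod 11; (10|11)=-1, (10|11)=-1; (−1)^{0·-2·5}·(-1)^-2·(-1)^0 = +1.
v=19: a=19^1·(≡9), b=19^3·(≡6) mod 19; (9|19)=+1, (6|19)=+1; (−1)^{1·3·9}·(+1)^3·(+1)^1 = -1.
|Ram(62985, 289731)| = 4, even; anisotropic at {3, 13, 19, 23}.

[3, 13, 19, 23]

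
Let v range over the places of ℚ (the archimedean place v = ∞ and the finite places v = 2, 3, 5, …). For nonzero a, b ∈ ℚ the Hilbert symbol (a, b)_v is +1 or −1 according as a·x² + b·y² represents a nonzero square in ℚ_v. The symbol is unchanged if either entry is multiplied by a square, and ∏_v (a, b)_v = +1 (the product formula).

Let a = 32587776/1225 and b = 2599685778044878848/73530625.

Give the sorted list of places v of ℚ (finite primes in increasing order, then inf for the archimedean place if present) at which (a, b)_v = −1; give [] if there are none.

[]

(a, b) ≡ (221, 17) mod (ℚ^×)²; places V = {2, 3, 5, 7, 13, 17, ∞}.
(a,b)_2: α=14, β=32; u≡5, v≡1 (mod 8); ε(u)ε(v)=0·0, αω(v)=14·0, βω(u)=32·1; sum ≡ 0  ⇒  +1.
(a,b)_3: α=2, u≡2; β=6, v≡2 (mod 3); (2|3)=-1, (2|3)=-1; sign (−1)^0·-1^6·-1^2 = +1.
(a,b)_13: α=1, u≡9; β=2, v≡9 (mod 13); (9|13)=+1, (9|13)=+1; sign (−1)^0·+1^2·+1^1 = +1.
(a,b)_17: α=1, u≡8; β=3, v≡16 (mod 17); (8|17)=+1, (16|17)=+1; sign (−1)^0·+1^3·+1^1 = +1.
(a,b)_∞: sgn(221)=+, sgn(17)=+, so +1.
(a,b)_5: α=-2, u≡4; β=-4, v≡2 (mod 5); (4|5)=+1, (2|5)=-1; sign (−1)^0·+1^-4·-1^-2 = +1.
(a,b)_7: α=-2, u≡1; β=-6, v≡5 (mod 7); (1|7)=+1, (5|7)=-1; sign (−1)^0·+1^-6·-1^-2 = +1.
Every local symbol is +1, so the conic 221·x² + 17·y² = z² has ℚ_v-points for all v and hence a ℚ-point; (a, b / ℚ) ≅ M_2(ℚ).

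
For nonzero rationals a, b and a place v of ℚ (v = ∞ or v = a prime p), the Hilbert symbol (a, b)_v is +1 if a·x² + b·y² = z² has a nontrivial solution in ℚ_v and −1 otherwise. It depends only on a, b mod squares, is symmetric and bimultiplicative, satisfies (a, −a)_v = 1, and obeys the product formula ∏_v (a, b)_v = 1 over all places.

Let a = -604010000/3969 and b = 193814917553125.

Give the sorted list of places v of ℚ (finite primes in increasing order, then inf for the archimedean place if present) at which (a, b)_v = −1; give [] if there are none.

[11, 17]

Mod squares: a ≡ -209, b ≡ 85. Check v ∈ {∞, 2, 3, 5, 7, 11, 17, 19}.
v=7: a=7^-2·(≡2), b=7^0·(≡1) mod 7; (2|7)=+1, (1|7)=+1; (−1)^{-2·0·3}·(+1)^0·(+1)^-2 = +1.
v=∞: -209 < 0 and 85 > 0  ⇒  (a,b)_∞ = +1.
v=19: a=19^1·(≡18), b=19^2·(≡17) mod 19; (18|19)=-1, (17|19)=+1; (−1)^{1·2·9}·(-1)^2·(+1)^1 = +1.
v=17: a=17^2·(≡6), b=17^5·(≡10) mod 17; (6|17)=-1, (10|17)=-1; (−1)^{2·5·8}·(-1)^5·(-1)^2 = -1.
v=2: v_2(a)=4, v_2(b)=0; units ≡ 7, 5 (mod 8); ε·ε+αω+βω = 1·0+4·1+0·0 ≡ 0  ⇒  (a,b)_2 = +1.
v=5: a=5^4·(≡1), b=5^5·(≡2) mod 5; (1|5)=+1, (2|5)=-1; (−1)^{4·5·2}·(+1)^5·(-1)^4 = +1.
v=3: a=3^-4·(≡1), b=3^0·(≡1) mod 3; (1|3)=+1, (1|3)=+1; (−1)^{-4·0·1}·(+1)^0·(+1)^-4 = +1.
v=11: a=11^1·(≡1), b=11^2·(≡2) mod 11; (1|11)=+1, (2|11)=-1; (−1)^{1·2·5}·(+1)^2·(-1)^1 = -1.
Ram(-209, 85) = {11, 17}; no ℚ_11-point on the conic.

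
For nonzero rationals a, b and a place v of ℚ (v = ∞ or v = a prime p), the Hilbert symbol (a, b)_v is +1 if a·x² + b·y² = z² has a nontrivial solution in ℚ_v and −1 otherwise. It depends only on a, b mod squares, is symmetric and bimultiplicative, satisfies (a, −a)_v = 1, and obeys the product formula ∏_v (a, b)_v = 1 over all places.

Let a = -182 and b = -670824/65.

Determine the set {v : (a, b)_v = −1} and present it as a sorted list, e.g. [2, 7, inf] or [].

Mod squares: a ≡ -182, b ≡ -10010. Check v ∈ {∞, 2, 3, 5, 7, 11, 13}.
v=3: a=3^0·(≡1), b=3^2·(≡1) mod 3; (1|3)=+1, (1|3)=+1; (−1)^{0·2·1}·(+1)^2·(+1)^0 = +1.
v=∞: -182 < 0 and -10010 < 0  ⇒  (a,b)_∞ = -1.
v=7: a=7^1·(≡2), b=7^1·(≡6) mod 7; (2|7)=+1, (6|7)=-1; (−1)^{1·1·3}·(+1)^1·(-1)^1 = +1.
v=13: a=13^1·(≡12), b=13^-1·(≡3) mod 13; (12|13)=+1, (3|13)=+1; (−1)^{1·-1·6}·(+1)^-1·(+1)^1 = +1.
v=5: a=5^0·(≡3), b=5^-1·(≡2) mod 5; (3|5)=-1, (2|5)=-1; (−1)^{0·-1·2}·(-1)^-1·(-1)^0 = -1.
v=2: v_2(a)=1, v_2(b)=3; units ≡ 5, 3 (mod 8); ε·ε+αω+βω = 0·1+1·1+3·1 ≡ 0  ⇒  (a,b)_2 = +1.
v=11: a=11^0·(≡5), b=11^3·(≡9) mod 11; (5|11)=+1, (9|11)=+1; (−1)^{0·3·5}·(+1)^3·(+1)^0 = +1.
Ram(-182, -10010) = {5, ∞}; no ℚ_5-point on the conic.

[5, inf]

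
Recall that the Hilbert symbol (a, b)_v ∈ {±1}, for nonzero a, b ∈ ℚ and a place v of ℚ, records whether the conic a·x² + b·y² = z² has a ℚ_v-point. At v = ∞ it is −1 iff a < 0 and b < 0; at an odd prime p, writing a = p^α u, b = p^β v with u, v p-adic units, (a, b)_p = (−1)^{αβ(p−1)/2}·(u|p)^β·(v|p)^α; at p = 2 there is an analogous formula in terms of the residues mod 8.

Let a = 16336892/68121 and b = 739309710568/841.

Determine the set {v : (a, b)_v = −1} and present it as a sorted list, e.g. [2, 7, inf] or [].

(a, b) ≡ (143, 442) mod (ℚ^×)²; places V = {2, 3, 11, 13, 17, 29, ∞}.
(a,b)_29: α=-2, u≡14; β=-2, v≡13 (mod 29); (14|29)=-1, (13|29)=+1; sign (−1)^0·-1^-2·+1^-2 = +1.
(a,b)_13: α=5, u≡5; β=5, v≡2 (mod 13); (5|13)=-1, (2|13)=-1; sign (−1)^0·-1^5·-1^5 = +1.
(a,b)_3: α=-4, u≡2; β=0, v≡1 (mod 3); (2|3)=-1, (1|3)=+1; sign (−1)^0·-1^0·+1^-4 = +1.
(a,b)_∞: sgn(143)=+, sgn(442)=+, so +1.
(a,b)_2: α=2, β=3; u≡7, v≡5 (mod 8); ε(u)ε(v)=1·0, αω(v)=2·1, βω(u)=3·0; sum ≡ 0  ⇒  +1.
(a,b)_11: α=1, u≡2; β=4, v≡8 (mod 11); (2|11)=-1, (8|11)=-1; sign (−1)^0·-1^4·-1^1 = -1.
(a,b)_17: α=0, u≡14; β=1, v≡1 (mod 17); (14|17)=-1, (1|17)=+1; sign (−1)^0·-1^1·+1^0 = -1.
|Ram(143, 442)| = 2, even; anisotropic at {11, 17}.

[11, 17]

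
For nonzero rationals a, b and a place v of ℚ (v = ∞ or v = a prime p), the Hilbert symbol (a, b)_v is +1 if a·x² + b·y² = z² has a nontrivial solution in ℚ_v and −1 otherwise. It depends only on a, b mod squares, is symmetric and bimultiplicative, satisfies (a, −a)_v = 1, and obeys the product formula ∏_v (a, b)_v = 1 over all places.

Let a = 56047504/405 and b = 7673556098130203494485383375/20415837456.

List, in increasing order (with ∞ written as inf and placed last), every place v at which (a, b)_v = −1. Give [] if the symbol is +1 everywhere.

Mod squares: a ≡ 60605, b ≡ 715320815. Check v ∈ {∞, 2, 3, 5, 7, 11, 17, 23, 29, 31, 37}.
v=11: a=11^0·(≡2), b=11^3·(≡4) mod 11; (2|11)=-1, (4|11)=+1; (−1)^{0·3·5}·(-1)^3·(+1)^0 = -1.
v=17: a=17^3·(≡11), b=17^9·(≡8) mod 17; (11|17)=-1, (8|17)=+1; (−1)^{3·9·8}·(-1)^9·(+1)^3 = -1.
v=2: v_2(a)=4, v_2(b)=-4; units ≡ 5, 7 (mod 8); ε·ε+αω+βω = 0·1+4·0+-4·1 ≡ 0  ⇒  (a,b)_2 = +1.
v=3: a=3^-4·(≡2), b=3^-12·(≡2) mod 3; (2|3)=-1, (2|3)=-1; (−1)^{-4·-12·1}·(-1)^-12·(-1)^-4 = +1.
v=∞: 60605 > 0 and 715320815 > 0  ⇒  (a,b)_∞ = +1.
v=31: a=31^1·(≡1), b=31^3·(≡23) mod 31; (1|31)=+1, (23|31)=-1; (−1)^{1·3·15}·(+1)^3·(-1)^1 = +1.
v=37: a=37^0·(≡11), b=37^1·(≡23) mod 37; (11|37)=+1, (23|37)=-1; (−1)^{0·1·18}·(+1)^1·(-1)^0 = +1.
v=23: a=23^1·(≡13), b=23^3·(≡8) mod 23; (13|23)=+1, (8|23)=+1; (−1)^{1·3·11}·(+1)^3·(+1)^1 = -1.
v=5: a=5^-1·(≡4), b=5^3·(≡2) mod 5; (4|5)=+1, (2|5)=-1; (−1)^{-1·3·2}·(+1)^3·(-1)^-1 = -1.
v=7: a=7^0·(≡5), b=7^-4·(≡6) mod 7; (5|7)=-1, (6|7)=-1; (−1)^{0·-4·3}·(-1)^-4·(-1)^0 = +1.
v=29: a=29^0·(≡13), b=29^1·(≡16) mod 29; (13|29)=+1, (16|29)=+1; (−1)^{0·1·14}·(+1)^1·(+1)^0 = +1.
|Ram(60605, 715320815)| = 4, even; anisotropic at {5, 11, 17, 23}.

[5, 11, 17, 23]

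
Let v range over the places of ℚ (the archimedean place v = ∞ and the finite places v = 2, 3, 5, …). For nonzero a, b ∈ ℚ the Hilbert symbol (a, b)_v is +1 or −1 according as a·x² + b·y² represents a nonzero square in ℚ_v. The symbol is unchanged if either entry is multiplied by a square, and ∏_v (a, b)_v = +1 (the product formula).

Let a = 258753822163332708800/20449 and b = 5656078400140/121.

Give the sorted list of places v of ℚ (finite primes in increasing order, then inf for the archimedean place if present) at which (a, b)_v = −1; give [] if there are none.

[2, 5, 7, 23]

(a, b) ≡ (494543, 2673004915) mod (ℚ^×)²; places V = {2, 5, 7, 11, 13, 23, 31, 43, 47, 53, ∞}.
(a,b)_7: α=1, u≡5; β=1, v≡5 (mod 7); (5|7)=-1, (5|7)=-1; sign (−1)^1·-1^1·-1^1 = -1.
(a,b)_13: α=-2, u≡4; β=0, v≡3 (mod 13); (4|13)=+1, (3|13)=+1; sign (−1)^0·+1^0·+1^-2 = +1.
(a,b)_11: α=-2, u≡4; β=-2, v≡3 (mod 11); (4|11)=+1, (3|11)=+1; sign (−1)^0·+1^-2·+1^-2 = +1.
(a,b)_31: α=1, u≡2; β=1, v≡11 (mod 31); (2|31)=+1, (11|31)=-1; sign (−1)^1·+1^1·-1^1 = +1.
(a,b)_53: α=1, u≡14; β=1, v≡22 (mod 53); (14|53)=-1, (22|53)=-1; sign (−1)^0·-1^1·-1^1 = +1.
(a,b)_5: α=2, u≡3; β=1, v≡3 (mod 5); (3|5)=-1, (3|5)=-1; sign (−1)^0·-1^1·-1^2 = -1.
(a,b)_47: α=2, u≡21; β=1, v≡7 (mod 47); (21|47)=+1, (7|47)=+1; sign (−1)^0·+1^1·+1^2 = +1.
(a,b)_23: α=6, u≡15; β=3, v≡13 (mod 23); (15|23)=-1, (13|23)=+1; sign (−1)^0·-1^3·+1^6 = -1.
(a,b)_43: α=1, u≡7; β=1, v≡13 (mod 43); (7|43)=-1, (13|43)=+1; sign (−1)^1·-1^1·+1^1 = +1.
(a,b)_∞: sgn(494543)=+, sgn(2673004915)=+, so +1.
(a,b)_2: α=6, β=2; u≡7, v≡3 (mod 8); ε(u)ε(v)=1·1, αω(v)=6·1, βω(u)=2·0; sum ≡ 1  ⇒  -1.
Ram(494543, 2673004915) = {2, 5, 7, 23}; no ℚ_2-point on the conic.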